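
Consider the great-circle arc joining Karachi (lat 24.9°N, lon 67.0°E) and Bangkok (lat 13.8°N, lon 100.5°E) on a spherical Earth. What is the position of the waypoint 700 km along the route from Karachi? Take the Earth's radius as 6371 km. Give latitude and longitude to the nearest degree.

Write both endpoints as unit vectors p₁, p₂ with components (cos φ cos λ, cos φ sin λ, sin φ).
The central angle between the endpoints is δ = arccos(p₁·p₂) ≈ 0.583 rad (33.4°). The total great-circle distance is δ·R ≈ 0.583 × 6371 ≈ 3713 km, so the target fraction is f = 700/3713 ≈ 0.189.
Interpolate at f ≈ 0.189 with slerp weights a = sin((1−f)δ)/sin δ ≈ 0.828, b = sin(fδ)/sin δ ≈ 0.199.
p = a·p₁ + b·p₂ ≈ (0.258, 0.881, 0.396); φ = arcsin(p_z) ≈ 23.33°, λ = atan2(p_y, p_x) ≈ 73.68°.

≈ lat 23°N, lon 74°E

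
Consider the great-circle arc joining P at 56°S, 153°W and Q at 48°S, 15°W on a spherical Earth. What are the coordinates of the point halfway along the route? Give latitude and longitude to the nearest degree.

Convert each endpoint to a unit vector on the sphere (x = cos φ cos λ, y = cos φ sin λ, z = sin φ).
The central angle between the endpoints is δ = arccos(p₁·p₂) ≈ 1.226 rad (70.2°).
Interpolate at f = 1/2 with slerp weights a = sin((1−f)δ)/sin δ ≈ 0.611, b = sin(fδ)/sin δ ≈ 0.611.
p = a·p₁ + b·p₂ ≈ (0.091, -0.261, -0.961); φ = arcsin(p_z) ≈ -73.96°, λ = atan2(p_y, p_x) ≈ -70.88°.

≈ 74°S, 71°W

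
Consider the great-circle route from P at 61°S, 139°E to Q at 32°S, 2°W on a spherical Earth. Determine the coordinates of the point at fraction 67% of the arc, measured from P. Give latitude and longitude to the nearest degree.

≈ 57°S, 13°E

Write both endpoints as unit vectors p₁, p₂ with components (cos φ cos λ, cos φ sin λ, sin φ).
The central angle between the endpoints is δ = arccos(p₁·p₂) ≈ 1.426 rad (81.7°).
Interpolate at f = 0.67 with slerp weights a = sin((1−f)δ)/sin δ ≈ 0.458, b = sin(fδ)/sin δ ≈ 0.825.
p = a·p₁ + b·p₂ ≈ (0.532, 0.121, -0.838); φ = arcsin(p_z) ≈ -56.95°, λ = atan2(p_y, p_x) ≈ 12.85°.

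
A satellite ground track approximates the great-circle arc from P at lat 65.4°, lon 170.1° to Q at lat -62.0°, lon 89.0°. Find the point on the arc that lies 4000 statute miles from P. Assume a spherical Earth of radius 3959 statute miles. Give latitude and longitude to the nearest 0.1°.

The haversine formula gives a central angle δ ≈ 2.454 rad (140.6°) between the endpoints. The total great-circle distance is δ·R ≈ 2.454 × 3959 ≈ 9714 mi, so the target fraction is f = 4000/9714 ≈ 0.412.
Interpolate at f ≈ 0.412 with slerp weights a = sin((1−f)δ)/sin δ ≈ 1.562, b = sin(fδ)/sin δ ≈ 1.334.
p = a·p₁ + b·p₂ ≈ (-0.630, 0.738, 0.243); φ = arcsin(p_z) ≈ 14.04°, λ = atan2(p_y, p_x) ≈ 130.47°.

≈ lat 14.0°, lon 130.5°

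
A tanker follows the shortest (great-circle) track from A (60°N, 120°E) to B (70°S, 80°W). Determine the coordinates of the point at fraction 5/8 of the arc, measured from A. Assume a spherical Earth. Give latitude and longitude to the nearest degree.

Convert each endpoint to a unit vector on the sphere (x = cos φ cos λ, y = cos φ sin λ, z = sin φ).
The central angle between the endpoints is δ = arccos(p₁·p₂) ≈ 2.915 rad (167.0°).
Interpolate at f = 5/8 with slerp weights a = sin((1−f)δ)/sin δ ≈ 3.958, b = sin(fδ)/sin δ ≈ 4.316.
p = a·p₁ + b·p₂ ≈ (-0.733, 0.260, -0.629); φ = arcsin(p_z) ≈ -38.95°, λ = atan2(p_y, p_x) ≈ 160.48°.

≈ (39°S, 160°E)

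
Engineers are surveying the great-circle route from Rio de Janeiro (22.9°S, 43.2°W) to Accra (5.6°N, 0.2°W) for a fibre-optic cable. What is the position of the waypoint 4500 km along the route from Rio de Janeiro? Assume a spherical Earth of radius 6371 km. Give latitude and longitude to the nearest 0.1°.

Convert each endpoint to a unit vector on the sphere (x = cos φ cos λ, y = cos φ sin λ, z = sin φ).
The central angle between the endpoints is δ = arccos(p₁·p₂) ≈ 0.886 rad (50.8°). The total great-circle distance is δ·R ≈ 0.886 × 6371 ≈ 5645 km, so the target fraction is f = 4500/5645 ≈ 0.797.
Interpolate at f ≈ 0.797 with slerp weights a = sin((1−f)δ)/sin δ ≈ 0.231, b = sin(fδ)/sin δ ≈ 0.838.
p = a·p₁ + b·p₂ ≈ (0.989, -0.148, -0.008); φ = arcsin(p_z) ≈ -0.46°, λ = atan2(p_y, p_x) ≈ -8.53°.

≈ (0.5°S, 8.5°W)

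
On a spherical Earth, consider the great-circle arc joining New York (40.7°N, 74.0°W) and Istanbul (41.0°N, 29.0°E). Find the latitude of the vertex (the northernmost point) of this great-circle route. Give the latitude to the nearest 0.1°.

The great circle lies in the plane with unit normal n̂ = (p₁ × p₂)/|p₁ × p₂|.
Here n̂_z ≈ +0.584; the vertex latitude is φ_max = arccos|n̂_z| ≈ 54.2°.

≈ 54.2°N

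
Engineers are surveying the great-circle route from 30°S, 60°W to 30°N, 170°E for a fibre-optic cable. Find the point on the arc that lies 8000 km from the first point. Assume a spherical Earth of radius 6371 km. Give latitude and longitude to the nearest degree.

From cos δ = sin φ₁ sin φ₂ + cos φ₁ cos φ₂ cos Δλ, the central angle is δ ≈ 2.392 rad (137.1°). The total great-circle distance is δ·R ≈ 2.392 × 6371 ≈ 15241 km, so the target fraction is f = 8000/15241 ≈ 0.525.
Interpolate at f ≈ 0.525 with slerp weights a = sin((1−f)δ)/sin δ ≈ 1.332, b = sin(fδ)/sin δ ≈ 1.396.
p = a·p₁ + b·p₂ ≈ (-0.614, -0.789, 0.032); φ = arcsin(p_z) ≈ 1.83°, λ = atan2(p_y, p_x) ≈ -127.88°.

≈ 2°N, 128°W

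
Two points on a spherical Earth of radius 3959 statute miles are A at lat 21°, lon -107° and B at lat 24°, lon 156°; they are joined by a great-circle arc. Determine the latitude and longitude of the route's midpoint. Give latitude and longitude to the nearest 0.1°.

From cos δ = sin φ₁ sin φ₂ + cos φ₁ cos φ₂ cos Δλ, the central angle is δ ≈ 1.529 rad (87.6°).
Interpolate at f = 1/2 with slerp weights a = sin((1−f)δ)/sin δ ≈ 0.693, b = sin(fδ)/sin δ ≈ 0.693.
p = a·p₁ + b·p₂ ≈ (-0.767, -0.361, 0.530); φ = arcsin(p_z) ≈ 32.01°, λ = atan2(p_y, p_x) ≈ -154.80°.

≈ lat 32.0°, lon -154.8°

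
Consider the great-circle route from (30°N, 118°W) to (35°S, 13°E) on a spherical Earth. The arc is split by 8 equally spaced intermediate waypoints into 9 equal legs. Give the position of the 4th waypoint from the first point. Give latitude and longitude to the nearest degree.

Convert each endpoint to a unit vector on the sphere (x = cos φ cos λ, y = cos φ sin λ, z = sin φ).
The central angle between the endpoints is δ = arccos(p₁·p₂) ≈ 2.422 rad (138.8°).
Interpolate at f = 4/9 with slerp weights a = sin((1−f)δ)/sin δ ≈ 1.479, b = sin(fδ)/sin δ ≈ 1.336.
p = a·p₁ + b·p₂ ≈ (0.465, -0.885, -0.027); φ = arcsin(p_z) ≈ -1.53°, λ = atan2(p_y, p_x) ≈ -62.29°.

≈ (2°S, 62°W)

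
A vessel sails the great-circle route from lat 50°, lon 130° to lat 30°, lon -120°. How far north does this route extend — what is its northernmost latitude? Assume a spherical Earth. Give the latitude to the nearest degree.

≈ 58°

The great circle lies in the plane with unit normal n̂ = (p₁ × p₂)/|p₁ × p₂|.
Here n̂_z ≈ +0.533; the vertex latitude is φ_max = arccos|n̂_z| ≈ 57.8°.
Check via Clairaut: cos φ_max = |cos φ₁| · sin C = cos(50.0°)·sin(56.0°) ≈ 0.533, again giving ≈ 57.8°.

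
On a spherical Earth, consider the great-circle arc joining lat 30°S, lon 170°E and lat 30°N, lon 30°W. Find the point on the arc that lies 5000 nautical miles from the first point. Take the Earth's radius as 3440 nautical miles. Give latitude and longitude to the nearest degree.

≈ lat 1°N, lon 108°W

Convert each endpoint to a unit vector on the sphere (x = cos φ cos λ, y = cos φ sin λ, z = sin φ).
The central angle between the endpoints is δ = arccos(p₁·p₂) ≈ 2.840 rad (162.7°). The total great-circle distance is δ·R ≈ 2.840 × 3440 ≈ 9768 nmi, so the target fraction is f = 5000/9768 ≈ 0.512.
Interpolate at f ≈ 0.512 with slerp weights a = sin((1−f)δ)/sin δ ≈ 3.306, b = sin(fδ)/sin δ ≈ 3.340.
p = a·p₁ + b·p₂ ≈ (-0.315, -0.949, 0.017); φ = arcsin(p_z) ≈ 0.97°, λ = atan2(p_y, p_x) ≈ -108.34°.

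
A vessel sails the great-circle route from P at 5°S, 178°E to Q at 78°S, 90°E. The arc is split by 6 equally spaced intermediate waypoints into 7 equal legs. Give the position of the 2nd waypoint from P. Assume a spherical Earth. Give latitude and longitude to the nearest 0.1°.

≈ 28.6°S, 172.4°E

Convert each endpoint to a unit vector on the sphere (x = cos φ cos λ, y = cos φ sin λ, z = sin φ).
The central angle between the endpoints is δ = arccos(p₁·p₂) ≈ 1.478 rad (84.7°).
Interpolate at f = 2/7 with slerp weights a = sin((1−f)δ)/sin δ ≈ 0.874, b = sin(fδ)/sin δ ≈ 0.412.
p = a·p₁ + b·p₂ ≈ (-0.870, 0.116, -0.479); φ = arcsin(p_z) ≈ -28.61°, λ = atan2(p_y, p_x) ≈ 172.41°.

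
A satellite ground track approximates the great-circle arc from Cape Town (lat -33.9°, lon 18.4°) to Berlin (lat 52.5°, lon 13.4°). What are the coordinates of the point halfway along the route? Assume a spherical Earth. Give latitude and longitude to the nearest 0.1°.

The haversine formula gives a central angle δ ≈ 1.510 rad (86.5°) between the endpoints.
Interpolate at f = 1/2 with slerp weights a = sin((1−f)δ)/sin δ ≈ 0.687, b = sin(fδ)/sin δ ≈ 0.687.
p = a·p₁ + b·p₂ ≈ (0.947, 0.277, 0.162); φ = arcsin(p_z) ≈ 9.31°, λ = atan2(p_y, p_x) ≈ 16.28°.

≈ lat 9.3°, lon 16.3°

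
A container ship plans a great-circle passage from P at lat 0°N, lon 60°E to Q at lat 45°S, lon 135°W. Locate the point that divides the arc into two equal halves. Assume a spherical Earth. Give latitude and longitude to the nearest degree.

≈ lat 63°S, lon 90°E

Convert each endpoint to a unit vector on the sphere (x = cos φ cos λ, y = cos φ sin λ, z = sin φ).
The central angle between the endpoints is δ = arccos(p₁·p₂) ≈ 2.323 rad (133.1°).
Interpolate at f = 1/2 with slerp weights a = sin((1−f)δ)/sin δ ≈ 1.256, b = sin(fδ)/sin δ ≈ 1.256.
p = a·p₁ + b·p₂ ≈ (0.000, 0.460, -0.888); φ = arcsin(p_z) ≈ -62.63°, λ = atan2(p_y, p_x) ≈ 90.00°.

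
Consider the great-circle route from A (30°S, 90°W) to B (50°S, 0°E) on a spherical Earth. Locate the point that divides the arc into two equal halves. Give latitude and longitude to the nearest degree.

Write both endpoints as unit vectors p₁, p₂ with components (cos φ cos λ, cos φ sin λ, sin φ).
The central angle between the endpoints is δ = arccos(p₁·p₂) ≈ 1.178 rad (67.5°).
Interpolate at f = 1/2 with slerp weights a = sin((1−f)δ)/sin δ ≈ 0.601, b = sin(fδ)/sin δ ≈ 0.601.
p = a·p₁ + b·p₂ ≈ (0.386, -0.521, -0.761); φ = arcsin(p_z) ≈ -49.57°, λ = atan2(p_y, p_x) ≈ -53.42°.

≈ (50°S, 53°W)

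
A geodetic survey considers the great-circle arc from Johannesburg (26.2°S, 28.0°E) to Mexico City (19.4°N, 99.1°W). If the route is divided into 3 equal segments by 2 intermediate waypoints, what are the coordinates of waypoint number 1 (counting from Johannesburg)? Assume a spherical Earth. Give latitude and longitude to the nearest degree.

≈ 16°S, 18°W

Write both endpoints as unit vectors p₁, p₂ with components (cos φ cos λ, cos φ sin λ, sin φ).
The central angle between the endpoints is δ = arccos(p₁·p₂) ≈ 2.288 rad (131.1°).
Interpolate at f = 1/3 with slerp weights a = sin((1−f)δ)/sin δ ≈ 1.325, b = sin(fδ)/sin δ ≈ 0.916.
p = a·p₁ + b·p₂ ≈ (0.913, -0.295, -0.281); φ = arcsin(p_z) ≈ -16.30°, λ = atan2(p_y, p_x) ≈ -17.92°.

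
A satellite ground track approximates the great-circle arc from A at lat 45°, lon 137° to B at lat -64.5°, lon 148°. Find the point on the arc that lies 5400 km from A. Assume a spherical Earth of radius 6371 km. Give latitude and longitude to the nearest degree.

≈ lat -3°, lon 141°

Write both endpoints as unit vectors p₁, p₂ with components (cos φ cos λ, cos φ sin λ, sin φ).
The central angle between the endpoints is δ = arccos(p₁·p₂) ≈ 1.917 rad (109.8°). The total great-circle distance is δ·R ≈ 1.917 × 6371 ≈ 12214 km, so the target fraction is f = 5400/12214 ≈ 0.442.
Interpolate at f ≈ 0.442 with slerp weights a = sin((1−f)δ)/sin δ ≈ 0.932, b = sin(fδ)/sin δ ≈ 0.797.
p = a·p₁ + b·p₂ ≈ (-0.773, 0.631, -0.060); φ = arcsin(p_z) ≈ -3.45°, λ = atan2(p_y, p_x) ≈ 140.76°.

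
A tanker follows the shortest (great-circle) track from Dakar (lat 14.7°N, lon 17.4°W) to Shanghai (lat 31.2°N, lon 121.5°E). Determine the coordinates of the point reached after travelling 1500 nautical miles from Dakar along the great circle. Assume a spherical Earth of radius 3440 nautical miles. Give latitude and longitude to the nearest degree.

≈ lat 33°N, lon 2°E

Convert each endpoint to a unit vector on the sphere (x = cos φ cos λ, y = cos φ sin λ, z = sin φ).
The central angle between the endpoints is δ = arccos(p₁·p₂) ≈ 2.085 rad (119.5°). The total great-circle distance is δ·R ≈ 2.085 × 3440 ≈ 7173 nmi, so the target fraction is f = 1500/7173 ≈ 0.209.
Interpolate at f ≈ 0.209 with slerp weights a = sin((1−f)δ)/sin δ ≈ 1.145, b = sin(fδ)/sin δ ≈ 0.485.
p = a·p₁ + b·p₂ ≈ (0.840, 0.023, 0.542); φ = arcsin(p_z) ≈ 32.81°, λ = atan2(p_y, p_x) ≈ 1.54°.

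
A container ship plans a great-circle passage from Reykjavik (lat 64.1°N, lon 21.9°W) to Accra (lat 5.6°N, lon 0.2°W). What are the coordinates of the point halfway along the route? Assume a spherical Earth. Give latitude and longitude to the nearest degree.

≈ lat 35°N, lon 7°W

The haversine formula gives a central angle δ ≈ 1.057 rad (60.5°) between the endpoints.
Interpolate at f = 1/2 with slerp weights a = sin((1−f)δ)/sin δ ≈ 0.579, b = sin(fδ)/sin δ ≈ 0.579.
p = a·p₁ + b·p₂ ≈ (0.811, -0.096, 0.577); φ = arcsin(p_z) ≈ 35.26°, λ = atan2(p_y, p_x) ≈ -6.78°.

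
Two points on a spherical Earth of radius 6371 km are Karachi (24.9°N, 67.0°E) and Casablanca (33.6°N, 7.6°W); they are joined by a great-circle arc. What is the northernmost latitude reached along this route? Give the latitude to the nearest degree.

≈ 36°N

The great circle lies in the plane with unit normal n̂ = (p₁ × p₂)/|p₁ × p₂|.
Here n̂_z ≈ -0.808; the vertex latitude is φ_max = arccos|n̂_z| ≈ 36.1°.
Check via Clairaut: cos φ_max = |cos φ₁| · sin C = cos(24.9°)·sin(63.0°) ≈ 0.808, again giving ≈ 36.1°.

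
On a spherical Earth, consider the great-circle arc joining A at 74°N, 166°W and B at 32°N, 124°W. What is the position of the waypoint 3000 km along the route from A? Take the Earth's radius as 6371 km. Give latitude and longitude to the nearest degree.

Convert each endpoint to a unit vector on the sphere (x = cos φ cos λ, y = cos φ sin λ, z = sin φ).
The central angle between the endpoints is δ = arccos(p₁·p₂) ≈ 0.819 rad (46.9°). The total great-circle distance is δ·R ≈ 0.819 × 6371 ≈ 5217 km, so the target fraction is f = 3000/5217 ≈ 0.575.
Interpolate at f ≈ 0.575 with slerp weights a = sin((1−f)δ)/sin δ ≈ 0.467, b = sin(fδ)/sin δ ≈ 0.621.
p = a·p₁ + b·p₂ ≈ (-0.419, -0.468, 0.778); φ = arcsin(p_z) ≈ 51.07°, λ = atan2(p_y, p_x) ≈ -131.88°.

≈ 51°N, 132°W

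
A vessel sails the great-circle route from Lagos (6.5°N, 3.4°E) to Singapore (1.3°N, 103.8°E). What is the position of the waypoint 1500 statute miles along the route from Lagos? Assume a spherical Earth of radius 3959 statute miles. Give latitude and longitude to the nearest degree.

≈ 7°N, 25°E

From cos δ = sin φ₁ sin φ₂ + cos φ₁ cos φ₂ cos Δλ, the central angle is δ ≈ 1.748 rad (100.2°). The total great-circle distance is δ·R ≈ 1.748 × 3959 ≈ 6922 mi, so the target fraction is f = 1500/6922 ≈ 0.217.
Interpolate at f ≈ 0.217 with slerp weights a = sin((1−f)δ)/sin δ ≈ 0.995, b = sin(fδ)/sin δ ≈ 0.376.
p = a·p₁ + b·p₂ ≈ (0.898, 0.424, 0.121); φ = arcsin(p_z) ≈ 6.96°, λ = atan2(p_y, p_x) ≈ 25.26°.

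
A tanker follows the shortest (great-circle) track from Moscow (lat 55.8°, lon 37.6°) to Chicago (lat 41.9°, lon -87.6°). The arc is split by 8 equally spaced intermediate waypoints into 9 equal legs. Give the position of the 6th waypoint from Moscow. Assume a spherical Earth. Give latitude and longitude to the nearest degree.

≈ lat 61°, lon -64°

Write both endpoints as unit vectors p₁, p₂ with components (cos φ cos λ, cos φ sin λ, sin φ).
The central angle between the endpoints is δ = arccos(p₁·p₂) ≈ 1.254 rad (71.9°).
Interpolate at f = 6/9 with slerp weights a = sin((1−f)δ)/sin δ ≈ 0.427, b = sin(fδ)/sin δ ≈ 0.781.
p = a·p₁ + b·p₂ ≈ (0.215, -0.434, 0.875); φ = arcsin(p_z) ≈ 61.03°, λ = atan2(p_y, p_x) ≈ -63.70°.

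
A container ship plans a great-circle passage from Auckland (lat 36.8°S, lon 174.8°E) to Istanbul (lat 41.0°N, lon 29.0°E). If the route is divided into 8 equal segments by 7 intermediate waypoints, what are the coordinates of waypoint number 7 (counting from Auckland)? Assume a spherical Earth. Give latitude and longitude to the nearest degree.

From cos δ = sin φ₁ sin φ₂ + cos φ₁ cos φ₂ cos Δλ, the central angle is δ ≈ 2.674 rad (153.2°).
Interpolate at f = 7/8 with slerp weights a = sin((1−f)δ)/sin δ ≈ 0.728, b = sin(fδ)/sin δ ≈ 1.595.
p = a·p₁ + b·p₂ ≈ (0.472, 0.636, 0.610); φ = arcsin(p_z) ≈ 37.59°, λ = atan2(p_y, p_x) ≈ 53.44°.

≈ lat 38°N, lon 53°E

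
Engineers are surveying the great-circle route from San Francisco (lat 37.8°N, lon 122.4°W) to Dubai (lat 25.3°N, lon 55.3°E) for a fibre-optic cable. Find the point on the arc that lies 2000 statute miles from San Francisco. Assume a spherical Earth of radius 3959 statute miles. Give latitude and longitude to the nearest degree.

From cos δ = sin φ₁ sin φ₂ + cos φ₁ cos φ₂ cos Δλ, the central angle is δ ≈ 2.040 rad (116.9°). The total great-circle distance is δ·R ≈ 2.040 × 3959 ≈ 8075 mi, so the target fraction is f = 2000/8075 ≈ 0.248.
Interpolate at f ≈ 0.248 with slerp weights a = sin((1−f)δ)/sin δ ≈ 1.120, b = sin(fδ)/sin δ ≈ 0.543.
p = a·p₁ + b·p₂ ≈ (-0.195, -0.344, 0.918); φ = arcsin(p_z) ≈ 66.70°, λ = atan2(p_y, p_x) ≈ -119.55°.

≈ lat 67°N, lon 120°W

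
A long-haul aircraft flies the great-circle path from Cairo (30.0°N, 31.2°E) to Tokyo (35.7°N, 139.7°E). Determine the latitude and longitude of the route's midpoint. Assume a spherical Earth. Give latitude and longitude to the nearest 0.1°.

Write both endpoints as unit vectors p₁, p₂ with components (cos φ cos λ, cos φ sin λ, sin φ).
The central angle between the endpoints is δ = arccos(p₁·p₂) ≈ 1.502 rad (86.1°).
Interpolate at f = 1/2 with slerp weights a = sin((1−f)δ)/sin δ ≈ 0.684, b = sin(fδ)/sin δ ≈ 0.684.
p = a·p₁ + b·p₂ ≈ (0.083, 0.666, 0.741); φ = arcsin(p_z) ≈ 47.83°, λ = atan2(p_y, p_x) ≈ 82.89°.

≈ (47.8°N, 82.9°E)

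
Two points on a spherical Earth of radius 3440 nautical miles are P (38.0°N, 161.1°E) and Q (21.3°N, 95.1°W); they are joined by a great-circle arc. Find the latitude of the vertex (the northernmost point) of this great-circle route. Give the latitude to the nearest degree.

≈ 44°N

The great circle lies in the plane with unit normal n̂ = (p₁ × p₂)/|p₁ × p₂|.
Here n̂_z ≈ +0.714; the vertex latitude is φ_max = arccos|n̂_z| ≈ 44.5°.
Check via Clairaut: cos φ_max = |cos φ₁| · sin C = cos(38.0°)·sin(64.9°) ≈ 0.714, again giving ≈ 44.5°.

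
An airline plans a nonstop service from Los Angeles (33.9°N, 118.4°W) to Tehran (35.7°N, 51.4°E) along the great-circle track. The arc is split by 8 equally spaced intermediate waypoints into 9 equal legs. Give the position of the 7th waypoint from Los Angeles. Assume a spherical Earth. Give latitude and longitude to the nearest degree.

≈ 60°N, 44°E

Write both endpoints as unit vectors p₁, p₂ with components (cos φ cos λ, cos φ sin λ, sin φ).
The central angle between the endpoints is δ = arccos(p₁·p₂) ≈ 1.916 rad (109.8°).
Interpolate at f = 7/9 with slerp weights a = sin((1−f)δ)/sin δ ≈ 0.439, b = sin(fδ)/sin δ ≈ 1.059.
p = a·p₁ + b·p₂ ≈ (0.363, 0.352, 0.863); φ = arcsin(p_z) ≈ 59.62°, λ = atan2(p_y, p_x) ≈ 44.07°.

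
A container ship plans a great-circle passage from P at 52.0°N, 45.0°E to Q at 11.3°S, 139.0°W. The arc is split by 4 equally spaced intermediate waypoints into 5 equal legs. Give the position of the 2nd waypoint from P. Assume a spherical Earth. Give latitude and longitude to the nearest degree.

≈ 72°N, 151°W

Write both endpoints as unit vectors p₁, p₂ with components (cos φ cos λ, cos φ sin λ, sin φ).
The central angle between the endpoints is δ = arccos(p₁·p₂) ≈ 2.429 rad (139.2°).
Interpolate at f = 2/5 with slerp weights a = sin((1−f)δ)/sin δ ≈ 1.520, b = sin(fδ)/sin δ ≈ 1.263.
p = a·p₁ + b·p₂ ≈ (-0.273, -0.151, 0.950); φ = arcsin(p_z) ≈ 71.81°, λ = atan2(p_y, p_x) ≈ -151.07°.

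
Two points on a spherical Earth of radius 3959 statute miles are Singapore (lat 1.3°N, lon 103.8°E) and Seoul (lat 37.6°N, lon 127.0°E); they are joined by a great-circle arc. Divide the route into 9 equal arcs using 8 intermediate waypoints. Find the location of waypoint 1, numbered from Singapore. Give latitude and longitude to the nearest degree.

Convert each endpoint to a unit vector on the sphere (x = cos φ cos λ, y = cos φ sin λ, z = sin φ).
The central angle between the endpoints is δ = arccos(p₁·p₂) ≈ 0.735 rad (42.1°).
Interpolate at f = 1/9 with slerp weights a = sin((1−f)δ)/sin δ ≈ 0.906, b = sin(fδ)/sin δ ≈ 0.122.
p = a·p₁ + b·p₂ ≈ (-0.274, 0.957, 0.095); φ = arcsin(p_z) ≈ 5.44°, λ = atan2(p_y, p_x) ≈ 105.99°.

≈ lat 5°N, lon 106°E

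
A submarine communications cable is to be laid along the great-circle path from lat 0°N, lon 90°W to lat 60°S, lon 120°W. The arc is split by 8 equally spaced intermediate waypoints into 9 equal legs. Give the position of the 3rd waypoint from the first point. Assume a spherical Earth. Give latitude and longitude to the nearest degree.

≈ lat 21°S, lon 96°W

The haversine formula gives a central angle δ ≈ 1.123 rad (64.3°) between the endpoints.
Interpolate at f = 3/9 with slerp weights a = sin((1−f)δ)/sin δ ≈ 0.755, b = sin(fδ)/sin δ ≈ 0.406.
p = a·p₁ + b·p₂ ≈ (-0.101, -0.931, -0.351); φ = arcsin(p_z) ≈ -20.57°, λ = atan2(p_y, p_x) ≈ -96.22°.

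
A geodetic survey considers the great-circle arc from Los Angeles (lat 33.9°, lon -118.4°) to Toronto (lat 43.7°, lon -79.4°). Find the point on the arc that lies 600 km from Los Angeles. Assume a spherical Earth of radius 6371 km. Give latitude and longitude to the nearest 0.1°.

≈ lat 36.4°, lon -112.6°

Write both endpoints as unit vectors p₁, p₂ with components (cos φ cos λ, cos φ sin λ, sin φ).
The central angle between the endpoints is δ = arccos(p₁·p₂) ≈ 0.552 rad (31.6°). The total great-circle distance is δ·R ≈ 0.552 × 6371 ≈ 3514 km, so the target fraction is f = 600/3514 ≈ 0.171.
Interpolate at f ≈ 0.171 with slerp weights a = sin((1−f)δ)/sin δ ≈ 0.843, b = sin(fδ)/sin δ ≈ 0.179.
p = a·p₁ + b·p₂ ≈ (-0.309, -0.743, 0.594); φ = arcsin(p_z) ≈ 36.44°, λ = atan2(p_y, p_x) ≈ -112.58°.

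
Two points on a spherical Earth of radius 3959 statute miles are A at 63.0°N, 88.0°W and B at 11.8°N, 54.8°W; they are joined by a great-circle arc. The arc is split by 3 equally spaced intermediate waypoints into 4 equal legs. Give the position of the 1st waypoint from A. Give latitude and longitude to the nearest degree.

From cos δ = sin φ₁ sin φ₂ + cos φ₁ cos φ₂ cos Δλ, the central angle is δ ≈ 0.984 rad (56.4°).
Interpolate at f = 1/4 with slerp weights a = sin((1−f)δ)/sin δ ≈ 0.808, b = sin(fδ)/sin δ ≈ 0.292.
p = a·p₁ + b·p₂ ≈ (0.178, -0.600, 0.780); φ = arcsin(p_z) ≈ 51.23°, λ = atan2(p_y, p_x) ≈ -73.51°.

≈ 51°N, 74°W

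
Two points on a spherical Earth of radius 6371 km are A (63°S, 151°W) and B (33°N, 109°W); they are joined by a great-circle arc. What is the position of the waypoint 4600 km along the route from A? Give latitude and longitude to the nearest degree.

Convert each endpoint to a unit vector on the sphere (x = cos φ cos λ, y = cos φ sin λ, z = sin φ).
The central angle between the endpoints is δ = arccos(p₁·p₂) ≈ 1.775 rad (101.7°). The total great-circle distance is δ·R ≈ 1.775 × 6371 ≈ 11306 km, so the target fraction is f = 4600/11306 ≈ 0.407.
Interpolate at f ≈ 0.407 with slerp weights a = sin((1−f)δ)/sin δ ≈ 0.887, b = sin(fδ)/sin δ ≈ 0.675.
p = a·p₁ + b·p₂ ≈ (-0.536, -0.730, -0.423); φ = arcsin(p_z) ≈ -25.01°, λ = atan2(p_y, p_x) ≈ -126.30°.

≈ (25°S, 126°W)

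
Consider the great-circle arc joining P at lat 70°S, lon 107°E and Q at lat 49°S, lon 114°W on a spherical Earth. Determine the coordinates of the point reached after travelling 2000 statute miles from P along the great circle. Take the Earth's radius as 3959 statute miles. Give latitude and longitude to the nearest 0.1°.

Convert each endpoint to a unit vector on the sphere (x = cos φ cos λ, y = cos φ sin λ, z = sin φ).
The central angle between the endpoints is δ = arccos(p₁·p₂) ≈ 1.001 rad (57.3°). The total great-circle distance is δ·R ≈ 1.001 × 3959 ≈ 3961 mi, so the target fraction is f = 2000/3961 ≈ 0.505.
Interpolate at f ≈ 0.505 with slerp weights a = sin((1−f)δ)/sin δ ≈ 0.565, b = sin(fδ)/sin δ ≈ 0.575.
p = a·p₁ + b·p₂ ≈ (-0.210, -0.160, -0.965); φ = arcsin(p_z) ≈ -74.70°, λ = atan2(p_y, p_x) ≈ -142.70°.

≈ lat 74.7°S, lon 142.7°W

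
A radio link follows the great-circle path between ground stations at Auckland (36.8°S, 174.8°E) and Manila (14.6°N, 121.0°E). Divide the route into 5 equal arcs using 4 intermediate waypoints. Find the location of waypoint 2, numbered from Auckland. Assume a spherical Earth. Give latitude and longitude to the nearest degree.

Write both endpoints as unit vectors p₁, p₂ with components (cos φ cos λ, cos φ sin λ, sin φ).
The central angle between the endpoints is δ = arccos(p₁·p₂) ≈ 1.259 rad (72.1°).
Interpolate at f = 2/5 with slerp weights a = sin((1−f)δ)/sin δ ≈ 0.720, b = sin(fδ)/sin δ ≈ 0.507.
p = a·p₁ + b·p₂ ≈ (-0.827, 0.473, -0.304); φ = arcsin(p_z) ≈ -17.68°, λ = atan2(p_y, p_x) ≈ 150.24°.

≈ 18°S, 150°E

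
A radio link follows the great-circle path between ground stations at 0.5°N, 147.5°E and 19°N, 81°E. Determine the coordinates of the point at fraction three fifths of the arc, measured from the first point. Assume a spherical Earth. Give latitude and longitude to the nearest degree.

Write both endpoints as unit vectors p₁, p₂ with components (cos φ cos λ, cos φ sin λ, sin φ).
The central angle between the endpoints is δ = arccos(p₁·p₂) ≈ 1.181 rad (67.7°).
Interpolate at f = 3/5 with slerp weights a = sin((1−f)δ)/sin δ ≈ 0.492, b = sin(fδ)/sin δ ≈ 0.704.
p = a·p₁ + b·p₂ ≈ (-0.311, 0.921, 0.233); φ = arcsin(p_z) ≈ 13.49°, λ = atan2(p_y, p_x) ≈ 108.64°.

≈ 13°N, 109°E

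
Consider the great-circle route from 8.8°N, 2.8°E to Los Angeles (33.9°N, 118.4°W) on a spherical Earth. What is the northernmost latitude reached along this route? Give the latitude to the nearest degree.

≈ 42°N

The great circle lies in the plane with unit normal n̂ = (p₁ × p₂)/|p₁ × p₂|.
Here n̂_z ≈ -0.746; the vertex latitude is φ_max = arccos|n̂_z| ≈ 41.8°.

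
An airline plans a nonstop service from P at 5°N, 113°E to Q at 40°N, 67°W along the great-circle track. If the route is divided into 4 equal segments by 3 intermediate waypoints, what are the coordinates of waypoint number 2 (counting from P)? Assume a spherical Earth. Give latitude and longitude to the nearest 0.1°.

≈ 72.5°N, 113.0°E

Convert each endpoint to a unit vector on the sphere (x = cos φ cos λ, y = cos φ sin λ, z = sin φ).
The central angle between the endpoints is δ = arccos(p₁·p₂) ≈ 2.356 rad (135.0°).
Interpolate at f = 2/4 with slerp weights a = sin((1−f)δ)/sin δ ≈ 1.307, b = sin(fδ)/sin δ ≈ 1.307.
p = a·p₁ + b·p₂ ≈ (-0.117, 0.277, 0.954); φ = arcsin(p_z) ≈ 72.50°, λ = atan2(p_y, p_x) ≈ 113.00°.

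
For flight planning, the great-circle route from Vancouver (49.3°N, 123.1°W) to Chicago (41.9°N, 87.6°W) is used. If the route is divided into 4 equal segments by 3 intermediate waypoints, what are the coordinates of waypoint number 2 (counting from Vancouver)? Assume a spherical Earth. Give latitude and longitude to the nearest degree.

Convert each endpoint to a unit vector on the sphere (x = cos φ cos λ, y = cos φ sin λ, z = sin φ).
The central angle between the endpoints is δ = arccos(p₁·p₂) ≈ 0.448 rad (25.7°).
Interpolate at f = 2/4 with slerp weights a = sin((1−f)δ)/sin δ ≈ 0.513, b = sin(fδ)/sin δ ≈ 0.513.
p = a·p₁ + b·p₂ ≈ (-0.167, -0.661, 0.731); φ = arcsin(p_z) ≈ 46.99°, λ = atan2(p_y, p_x) ≈ -104.14°.

≈ 47°N, 104°W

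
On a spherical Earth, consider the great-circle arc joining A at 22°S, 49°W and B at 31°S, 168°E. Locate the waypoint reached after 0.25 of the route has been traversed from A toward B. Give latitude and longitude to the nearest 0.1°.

≈ 44.1°S, 71.9°W

Convert each endpoint to a unit vector on the sphere (x = cos φ cos λ, y = cos φ sin λ, z = sin φ).
The central angle between the endpoints is δ = arccos(p₁·p₂) ≈ 2.028 rad (116.2°).
Interpolate at f = 0.25 with slerp weights a = sin((1−f)δ)/sin δ ≈ 1.113, b = sin(fδ)/sin δ ≈ 0.541.
p = a·p₁ + b·p₂ ≈ (0.223, -0.683, -0.696); φ = arcsin(p_z) ≈ -44.10°, λ = atan2(p_y, p_x) ≈ -71.88°.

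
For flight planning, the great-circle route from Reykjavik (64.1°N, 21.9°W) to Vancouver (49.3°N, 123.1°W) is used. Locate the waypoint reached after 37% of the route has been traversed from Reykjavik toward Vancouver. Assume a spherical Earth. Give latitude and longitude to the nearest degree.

Write both endpoints as unit vectors p₁, p₂ with components (cos φ cos λ, cos φ sin λ, sin φ).
The central angle between the endpoints is δ = arccos(p₁·p₂) ≈ 0.894 rad (51.2°).
Interpolate at f = 0.37 with slerp weights a = sin((1−f)δ)/sin δ ≈ 0.685, b = sin(fδ)/sin δ ≈ 0.417.
p = a·p₁ + b·p₂ ≈ (0.129, -0.339, 0.932); φ = arcsin(p_z) ≈ 68.72°, λ = atan2(p_y, p_x) ≈ -69.14°.

≈ 69°N, 69°W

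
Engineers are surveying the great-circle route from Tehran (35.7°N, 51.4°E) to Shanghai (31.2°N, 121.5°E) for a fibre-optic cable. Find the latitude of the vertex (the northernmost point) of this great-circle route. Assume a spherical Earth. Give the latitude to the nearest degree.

≈ 39°N

The great circle lies in the plane with unit normal n̂ = (p₁ × p₂)/|p₁ × p₂|.
Here n̂_z ≈ +0.775; the vertex latitude is φ_max = arccos|n̂_z| ≈ 39.2°.
Check via Clairaut: cos φ_max = |cos φ₁| · sin C = cos(35.7°)·sin(72.7°) ≈ 0.775, again giving ≈ 39.2°.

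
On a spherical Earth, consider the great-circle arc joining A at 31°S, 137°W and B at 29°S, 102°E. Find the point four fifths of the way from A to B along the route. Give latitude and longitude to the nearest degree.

≈ 41°S, 121°E

Write both endpoints as unit vectors p₁, p₂ with components (cos φ cos λ, cos φ sin λ, sin φ).
The central angle between the endpoints is δ = arccos(p₁·p₂) ≈ 1.708 rad (97.8°).
Interpolate at f = 4/5 with slerp weights a = sin((1−f)δ)/sin δ ≈ 0.338, b = sin(fδ)/sin δ ≈ 0.988.
p = a·p₁ + b·p₂ ≈ (-0.392, 0.648, -0.653); φ = arcsin(p_z) ≈ -40.79°, λ = atan2(p_y, p_x) ≈ 121.15°.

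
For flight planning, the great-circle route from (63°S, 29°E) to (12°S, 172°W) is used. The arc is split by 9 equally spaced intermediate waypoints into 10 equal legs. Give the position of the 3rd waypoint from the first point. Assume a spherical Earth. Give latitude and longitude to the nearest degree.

Write both endpoints as unit vectors p₁, p₂ with components (cos φ cos λ, cos φ sin λ, sin φ).
The central angle between the endpoints is δ = arccos(p₁·p₂) ≈ 1.802 rad (103.3°).
Interpolate at f = 3/10 with slerp weights a = sin((1−f)δ)/sin δ ≈ 0.979, b = sin(fδ)/sin δ ≈ 0.529.
p = a·p₁ + b·p₂ ≈ (-0.124, 0.143, -0.982); φ = arcsin(p_z) ≈ -79.09°, λ = atan2(p_y, p_x) ≈ 130.76°.

≈ (79°S, 131°E)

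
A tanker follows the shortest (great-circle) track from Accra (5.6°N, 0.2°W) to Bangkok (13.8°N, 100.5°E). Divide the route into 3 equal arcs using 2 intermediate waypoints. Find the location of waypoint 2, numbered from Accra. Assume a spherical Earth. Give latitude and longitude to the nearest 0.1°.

≈ 15.9°N, 66.4°E

Write both endpoints as unit vectors p₁, p₂ with components (cos φ cos λ, cos φ sin λ, sin φ).
The central angle between the endpoints is δ = arccos(p₁·p₂) ≈ 1.728 rad (99.0°).
Interpolate at f = 2/3 with slerp weights a = sin((1−f)δ)/sin δ ≈ 0.551, b = sin(fδ)/sin δ ≈ 0.925.
p = a·p₁ + b·p₂ ≈ (0.385, 0.881, 0.274); φ = arcsin(p_z) ≈ 15.93°, λ = atan2(p_y, p_x) ≈ 66.40°.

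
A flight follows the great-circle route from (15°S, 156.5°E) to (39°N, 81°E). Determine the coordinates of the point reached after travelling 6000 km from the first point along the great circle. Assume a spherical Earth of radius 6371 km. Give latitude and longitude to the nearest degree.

≈ (21°N, 116°E)

Convert each endpoint to a unit vector on the sphere (x = cos φ cos λ, y = cos φ sin λ, z = sin φ).
The central angle between the endpoints is δ = arccos(p₁·p₂) ≈ 1.546 rad (88.6°). The total great-circle distance is δ·R ≈ 1.546 × 6371 ≈ 9848 km, so the target fraction is f = 6000/9848 ≈ 0.609.
Interpolate at f ≈ 0.609 with slerp weights a = sin((1−f)δ)/sin δ ≈ 0.568, b = sin(fδ)/sin δ ≈ 0.809.
p = a·p₁ + b·p₂ ≈ (-0.405, 0.840, 0.362); φ = arcsin(p_z) ≈ 21.22°, λ = atan2(p_y, p_x) ≈ 115.74°.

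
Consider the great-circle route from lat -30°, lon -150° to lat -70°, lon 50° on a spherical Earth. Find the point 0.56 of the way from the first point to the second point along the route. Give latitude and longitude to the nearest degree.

≈ lat -73°, lon -167°

The haversine formula gives a central angle δ ≈ 1.378 rad (79.0°) between the endpoints.
Interpolate at f = 0.56 with slerp weights a = sin((1−f)δ)/sin δ ≈ 0.581, b = sin(fδ)/sin δ ≈ 0.711.
p = a·p₁ + b·p₂ ≈ (-0.279, -0.065, -0.958); φ = arcsin(p_z) ≈ -73.33°, λ = atan2(p_y, p_x) ≈ -166.85°.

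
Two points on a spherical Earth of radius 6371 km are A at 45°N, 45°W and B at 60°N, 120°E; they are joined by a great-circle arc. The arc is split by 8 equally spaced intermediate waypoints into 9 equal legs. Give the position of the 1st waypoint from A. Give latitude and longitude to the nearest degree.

Convert each endpoint to a unit vector on the sphere (x = cos φ cos λ, y = cos φ sin λ, z = sin φ).
The central angle between the endpoints is δ = arccos(p₁·p₂) ≈ 1.297 rad (74.3°).
Interpolate at f = 1/9 with slerp weights a = sin((1−f)δ)/sin δ ≈ 0.949, b = sin(fδ)/sin δ ≈ 0.149.
p = a·p₁ + b·p₂ ≈ (0.437, -0.410, 0.800); φ = arcsin(p_z) ≈ 53.17°, λ = atan2(p_y, p_x) ≈ -43.16°.

≈ 53°N, 43°W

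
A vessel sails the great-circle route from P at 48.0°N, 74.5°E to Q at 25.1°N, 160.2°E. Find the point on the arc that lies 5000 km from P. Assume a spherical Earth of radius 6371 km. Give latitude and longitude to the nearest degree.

≈ 40°N, 138°E

Write both endpoints as unit vectors p₁, p₂ with components (cos φ cos λ, cos φ sin λ, sin φ).
The central angle between the endpoints is δ = arccos(p₁·p₂) ≈ 1.202 rad (68.9°). The total great-circle distance is δ·R ≈ 1.202 × 6371 ≈ 7657 km, so the target fraction is f = 5000/7657 ≈ 0.653.
Interpolate at f ≈ 0.653 with slerp weights a = sin((1−f)δ)/sin δ ≈ 0.434, b = sin(fδ)/sin δ ≈ 0.758.
p = a·p₁ + b·p₂ ≈ (-0.568, 0.512, 0.644); φ = arcsin(p_z) ≈ 40.10°, λ = atan2(p_y, p_x) ≈ 137.94°.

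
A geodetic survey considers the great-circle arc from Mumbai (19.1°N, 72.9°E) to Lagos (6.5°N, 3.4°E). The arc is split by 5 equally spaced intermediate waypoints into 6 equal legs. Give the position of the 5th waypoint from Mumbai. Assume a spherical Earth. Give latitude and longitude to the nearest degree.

The haversine formula gives a central angle δ ≈ 1.196 rad (68.5°) between the endpoints.
Interpolate at f = 5/6 with slerp weights a = sin((1−f)δ)/sin δ ≈ 0.213, b = sin(fδ)/sin δ ≈ 0.902.
p = a·p₁ + b·p₂ ≈ (0.954, 0.245, 0.172); φ = arcsin(p_z) ≈ 9.89°, λ = atan2(p_y, p_x) ≈ 14.42°.

≈ (10°N, 14°E)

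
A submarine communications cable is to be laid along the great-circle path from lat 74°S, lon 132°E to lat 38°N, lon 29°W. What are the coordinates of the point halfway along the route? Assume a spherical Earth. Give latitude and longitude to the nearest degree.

≈ lat 33°S, lon 19°W

The haversine formula gives a central angle δ ≈ 2.493 rad (142.9°) between the endpoints.
Interpolate at f = 1/2 with slerp weights a = sin((1−f)δ)/sin δ ≈ 1.570, b = sin(fδ)/sin δ ≈ 1.570.
p = a·p₁ + b·p₂ ≈ (0.793, -0.278, -0.543); φ = arcsin(p_z) ≈ -32.86°, λ = atan2(p_y, p_x) ≈ -19.34°.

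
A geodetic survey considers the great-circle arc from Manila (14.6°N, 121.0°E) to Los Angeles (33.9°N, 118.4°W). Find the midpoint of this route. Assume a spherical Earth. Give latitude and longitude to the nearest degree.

Write both endpoints as unit vectors p₁, p₂ with components (cos φ cos λ, cos φ sin λ, sin φ).
The central angle between the endpoints is δ = arccos(p₁·p₂) ≈ 1.842 rad (105.6°).
Interpolate at f = 1/2 with slerp weights a = sin((1−f)δ)/sin δ ≈ 0.827, b = sin(fδ)/sin δ ≈ 0.827.
p = a·p₁ + b·p₂ ≈ (-0.738, 0.082, 0.669); φ = arcsin(p_z) ≈ 42.02°, λ = atan2(p_y, p_x) ≈ 173.65°.

≈ 42°N, 174°E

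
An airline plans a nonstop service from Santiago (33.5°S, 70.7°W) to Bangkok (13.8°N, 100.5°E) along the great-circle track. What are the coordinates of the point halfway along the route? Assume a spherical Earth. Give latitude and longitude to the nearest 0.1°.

Convert each endpoint to a unit vector on the sphere (x = cos φ cos λ, y = cos φ sin λ, z = sin φ).
The central angle between the endpoints is δ = arccos(p₁·p₂) ≈ 2.771 rad (158.7°).
Interpolate at f = 1/2 with slerp weights a = sin((1−f)δ)/sin δ ≈ 2.710, b = sin(fδ)/sin δ ≈ 2.710.
p = a·p₁ + b·p₂ ≈ (0.267, 0.455, -0.849); φ = arcsin(p_z) ≈ -58.15°, λ = atan2(p_y, p_x) ≈ 59.56°.

≈ (58.2°S, 59.6°E)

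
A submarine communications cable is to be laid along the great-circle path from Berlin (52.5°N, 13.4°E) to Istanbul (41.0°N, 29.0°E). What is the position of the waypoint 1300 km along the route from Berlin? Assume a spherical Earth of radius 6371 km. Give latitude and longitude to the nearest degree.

The haversine formula gives a central angle δ ≈ 0.273 rad (15.6°) between the endpoints. The total great-circle distance is δ·R ≈ 0.273 × 6371 ≈ 1738 km, so the target fraction is f = 1300/1738 ≈ 0.748.
Interpolate at f ≈ 0.748 with slerp weights a = sin((1−f)δ)/sin δ ≈ 0.255, b = sin(fδ)/sin δ ≈ 0.752.
p = a·p₁ + b·p₂ ≈ (0.647, 0.311, 0.696); φ = arcsin(p_z) ≈ 44.09°, λ = atan2(p_y, p_x) ≈ 25.67°.

≈ 44°N, 26°E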